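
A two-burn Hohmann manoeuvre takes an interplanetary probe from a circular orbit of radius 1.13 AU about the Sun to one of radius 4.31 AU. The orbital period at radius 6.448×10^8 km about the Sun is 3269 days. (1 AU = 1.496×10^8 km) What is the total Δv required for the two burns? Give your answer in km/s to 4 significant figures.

From Kepler's third law T² = 4π²r³/μ at r = 6.448×10^8 km, T = 3269 days = 3269 × 86400 s = 2.824416×10^8 s: μ = 4π²r³/T² = 1.32671×10^11 km³/s².
In km: r₁ = 1.13 × 1.496×10^8 = 1.69048×10^8 km; r₂ = 4.31 × 1.496×10^8 = 6.44776×10^8 km.
The Hohmann ellipse has a_t = (r₁ + r₂)/2 = 4.06912×10^8 km.
At r₁ the circular-orbit speed is v₁ = √(μ/r₁) = 28.01 km/s.
On the transfer ellipse at r₁, vis-viva equation gives v_p = √[μ(2/r₁ − 1/a_t)] = 35.26 km/s.
First burn Δv₁ = |v_p − v₁| = 7.250 km/s.
Circular speed at r₂: v₂ = √(μ/r₂) = 14.3445 km/s.
Transfer-orbit speed at r₂: v_a = √[μ(2/r₂ − 1/a_t)] = 9.24568 km/s.
Second burn Δv₂ = |v₂ − v_a| = 5.099 km/s.
Δv = Δv₁ + Δv₂ = 7.250 + 5.099 = 12.35 km/s.

Δv = 12.35 km/s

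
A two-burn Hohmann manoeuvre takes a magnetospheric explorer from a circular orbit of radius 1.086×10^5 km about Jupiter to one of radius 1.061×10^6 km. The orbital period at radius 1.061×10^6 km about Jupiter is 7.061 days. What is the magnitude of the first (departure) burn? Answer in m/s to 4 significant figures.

From Kepler's third law T² = 4π²r³/μ at r = 1.061×10^6 km, T = 7.061 days = 7.061 × 86400 s = 6.100704×10^5 s: μ = 4π²r³/T² = 1.26691×10^8 km³/s².
Semi-major axis of the transfer orbit: a_t = (1.086×10^5 + 1.061×10^6)/2 = 5.848×10^5 km.
On the circular orbit at r = 1.086×10^5 km, v_c = √(μ/r) = 34.16 km/s.
Transfer-orbit speed at the same r (vis-viva, a = a_t): v_t = √[μ(2/r − 1/a_t)] = 46.01 km/s.
Δv₁ = |v_t − v_c| = |46.01 − 34.16| = 11.85 km/s.

Δv₁ = 11850 m/s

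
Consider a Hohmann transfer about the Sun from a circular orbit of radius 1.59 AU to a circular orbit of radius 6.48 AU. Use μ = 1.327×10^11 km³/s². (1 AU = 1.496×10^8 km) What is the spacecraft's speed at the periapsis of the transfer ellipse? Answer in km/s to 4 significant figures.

v = 29.93 km/s

In km: r₁ = 1.59 × 1.496×10^8 = 2.37864×10^8 km; r₂ = 6.48 × 1.496×10^8 = 9.69408×10^8 km.
The Hohmann ellipse has a_t = (r₁ + r₂)/2 = 6.03636×10^8 km.
The periapsis of the transfer ellipse is at r = 2.37864×10^8 km.
Applying v² = μ(2/r − 1/a_t): v = 29.93 km/s.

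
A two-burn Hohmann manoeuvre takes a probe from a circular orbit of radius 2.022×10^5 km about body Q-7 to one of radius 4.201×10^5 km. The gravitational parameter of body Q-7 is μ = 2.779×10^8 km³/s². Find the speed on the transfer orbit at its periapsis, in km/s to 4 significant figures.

v = 43.08 km/s

Transfer-ellipse semi-major axis a_t = (r₁ + r₂)/2 = (2.022×10^5 + 4.201×10^5)/2 = 3.1115×10^5 km.
The periapsis of the transfer ellipse is at r = 2.022×10^5 km.
Applying v² = μ(2/r − 1/a_t): v = 43.08 km/s.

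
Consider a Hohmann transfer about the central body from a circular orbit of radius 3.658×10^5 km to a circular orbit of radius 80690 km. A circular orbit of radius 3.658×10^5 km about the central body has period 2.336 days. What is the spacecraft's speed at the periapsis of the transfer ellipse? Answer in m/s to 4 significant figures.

From Kepler's third law T² = 4π²r³/μ at r = 3.658×10^5 km, T = 2.336 days = 2.336 × 86400 s = 2.018304×10^5 s: μ = 4π²r³/T² = 4.74371×10^7 km³/s².
Semi-major axis of the transfer orbit: a_t = (3.658×10^5 + 80690)/2 = 2.23245×10^5 km.
At periapsis, r = 80690 km.
Vis-viva: v = √[μ(2/r − 1/a_t)] = √[4.74371×10^7 × (2/80690 − 1/2.23245×10^5)] = 31.04 km/s.

v = 31040 m/s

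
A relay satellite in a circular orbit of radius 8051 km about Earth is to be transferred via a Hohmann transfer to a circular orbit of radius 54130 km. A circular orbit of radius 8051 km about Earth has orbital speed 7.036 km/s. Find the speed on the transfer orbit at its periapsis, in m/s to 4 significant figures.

v = 9284 m/s

From the circular-orbit relation v² = μ/r at r = 8051 km: μ = v²r = (7.036)² × 8051 = 3.98567×10^5 km³/s².
The Hohmann ellipse has a_t = (r₁ + r₂)/2 = 31090.5 km.
The periapsis of the transfer ellipse is at r = 8051 km.
From the vis-viva equation, v = √[μ(2/r − 1/a_t)] = 9.284 km/s.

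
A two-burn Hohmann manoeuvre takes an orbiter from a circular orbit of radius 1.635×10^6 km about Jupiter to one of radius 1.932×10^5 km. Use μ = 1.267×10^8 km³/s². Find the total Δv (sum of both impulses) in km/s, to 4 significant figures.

Transfer-ellipse semi-major axis a_t = (r₁ + r₂)/2 = (1.635×10^6 + 1.932×10^5)/2 = 9.141×10^5 km.
At r₁ the circular-orbit speed is v₁ = √(μ/r₁) = 8.803 km/s.
Transfer-orbit speed at r₁ (v² = μ(2/r − 1/a)): v_a = √[μ(2/r₁ − 1/a_t)] = 4.047 km/s.
First burn Δv₁ = |v_a − v₁| = 4.756 km/s.
Circular speed at r₂: v₂ = √(μ/r₂) = 25.61 km/s.
Transfer-orbit speed at r₂: v_p = √[μ(2/r₂ − 1/a_t)] = 34.25 km/s.
Second burn Δv₂ = |v₂ − v_p| = 8.640 km/s.
Total Δv = Δv₁ + Δv₂ = 13.40 km/s.

Δv = 13.40 km/s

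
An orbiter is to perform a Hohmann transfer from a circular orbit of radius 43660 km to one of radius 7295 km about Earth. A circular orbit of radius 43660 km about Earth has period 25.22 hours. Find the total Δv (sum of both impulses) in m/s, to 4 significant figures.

From Kepler's third law T² = 4π²r³/μ at r = 43660 km, T = 25.22 hours = 25.22 × 3600 s = 90792 s: μ = 4π²r³/T² = 3.98580×10^5 km³/s².
The Hohmann ellipse has a_t = (r₁ + r₂)/2 = 25477.5 km.
At r₁ the circular-orbit speed is v₁ = √(μ/r₁) = 3.0215 km/s.
On the transfer ellipse at r₁, vis-viva gives v_a = √[μ(2/r₁ − 1/a_t)] = 1.6168 km/s.
First burn Δv₁ = |v_a − v₁| = 1.4047 km/s.
Circular speed at r₂: v₂ = √(μ/r₂) = 7.3917 km/s.
Transfer-orbit speed at r₂: v_p = √[μ(2/r₂ − 1/a_t)] = 9.6763 km/s.
Second burn Δv₂ = |v₂ − v_p| = 2.2846 km/s.
Δv = Δv₁ + Δv₂ = 1.4047 + 2.2846 = 3.689 km/s.

Δv = 3689 m/s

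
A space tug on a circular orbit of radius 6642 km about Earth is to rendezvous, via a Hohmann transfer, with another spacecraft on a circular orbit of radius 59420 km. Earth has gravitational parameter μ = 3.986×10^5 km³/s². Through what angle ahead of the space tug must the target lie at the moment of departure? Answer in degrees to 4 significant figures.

Transfer-ellipse semi-major axis a_t = (r₁ + r₂)/2 = (6642 + 59420)/2 = 33031 km.
Transfer time t = π√(a_t³/μ) = 29870 s.
Target angular speed ω₂ = √(μ/r₂³) = 4.359×10^-5 rad/s.
Angle swept by the target during transfer: ω₂·t = 1.302 rad = 74.60°.
Arrival is 180° from departure on the ellipse, so φ = 180° − 74.60° = 105.4°.

φ = 105.4°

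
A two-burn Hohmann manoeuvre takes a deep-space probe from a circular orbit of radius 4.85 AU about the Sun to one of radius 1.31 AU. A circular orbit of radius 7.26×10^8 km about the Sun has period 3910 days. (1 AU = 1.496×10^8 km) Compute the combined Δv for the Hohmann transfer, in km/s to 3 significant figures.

From Kepler's third law T² = 4π²r³/μ at r = 7.26×10^8 km, T = 3910 days = 3910 × 86400 s = 3.37824×10^8 s: μ = 4π²r³/T² = 1.32370×10^11 km³/s².
In km: r₁ = 4.85 × 1.496×10^8 = 7.2556×10^8 km; r₂ = 1.31 × 1.496×10^8 = 1.95976×10^8 km.
The Hohmann ellipse has a_t = (r₁ + r₂)/2 = 4.60768×10^8 km.
At r₁ the circular-orbit speed is v₁ = √(μ/r₁) = 13.507 km/s.
On the transfer ellipse at r₁, vis-viva equation gives v_a = √[μ(2/r₁ − 1/a_t)] = 8.8088 km/s.
First burn Δv₁ = |v_a − v₁| = 4.698 km/s.
At r₂, v₂ = √(μ/r₂) = 25.989 km/s.
Transfer-orbit speed at r₂: v_p = √[μ(2/r₂ − 1/a_t)] = 32.613 km/s.
Second burn Δv₂ = |v₂ − v_p| = 6.624 km/s.
Δv = Δv₁ + Δv₂ = 4.698 + 6.624 = 11.32 km/s.

Δv = 11.3 km/s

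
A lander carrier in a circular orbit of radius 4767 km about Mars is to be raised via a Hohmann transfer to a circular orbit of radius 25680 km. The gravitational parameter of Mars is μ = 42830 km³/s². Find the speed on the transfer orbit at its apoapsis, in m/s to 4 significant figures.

v = 722.7 m/s

The Hohmann ellipse has a_t = (r₁ + r₂)/2 = 15223.5 km.
The apoapsis of the transfer ellipse is at r = 25680 km.
Applying v² = μ(2/r − 1/a_t): v = 0.7227 km/s.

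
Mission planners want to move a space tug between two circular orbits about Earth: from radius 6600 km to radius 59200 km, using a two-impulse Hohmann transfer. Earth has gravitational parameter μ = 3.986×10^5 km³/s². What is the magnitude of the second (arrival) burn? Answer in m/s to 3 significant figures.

Semi-major axis of the transfer orbit: a_t = (6600 + 59200)/2 = 32900 km.
Circular speed at r = 59200 km: v_c = √(μ/r) = 2.595 km/s.
Transfer-orbit speed at the same r (vis-viva, a = a_t): v_t = √[μ(2/r − 1/a_t)] = 1.162 km/s.
Δv₂ = |v_t − v_c| = |1.162 − 2.595| = 1.433 km/s.

Δv₂ = 1430 m/s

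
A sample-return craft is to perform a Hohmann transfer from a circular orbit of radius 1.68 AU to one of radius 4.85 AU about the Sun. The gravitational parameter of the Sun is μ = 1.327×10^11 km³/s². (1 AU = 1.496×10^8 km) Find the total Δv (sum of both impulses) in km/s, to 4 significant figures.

In km: r₁ = 1.68 × 1.496×10^8 = 2.51328×10^8 km; r₂ = 4.85 × 1.496×10^8 = 7.2556×10^8 km.
Transfer-ellipse semi-major axis a_t = (r₁ + r₂)/2 = (2.51328×10^8 + 7.2556×10^8)/2 = 4.88444×10^8 km.
Circular speed at r₁: v₁ = √(μ/r₁) = √(1.327×10^11/2.51328×10^8) = 22.97815 km/s.
On the transfer ellipse at r₁, vis-viva gives v_p = √[μ(2/r₁ − 1/a_t)] = 28.00556 km/s.
First burn Δv₁ = |v_p − v₁| = 5.027 km/s.
At r₂, v₂ = √(μ/r₂) = 13.524 km/s.
Transfer-orbit speed at r₂: v_a = √[μ(2/r₂ − 1/a_t)] = 9.7009 km/s.
Second burn Δv₂ = |v₂ − v_a| = 3.823 km/s.
Δv = Δv₁ + Δv₂ = 5.027 + 3.823 = 8.850 km/s.

Δv = 8.850 km/s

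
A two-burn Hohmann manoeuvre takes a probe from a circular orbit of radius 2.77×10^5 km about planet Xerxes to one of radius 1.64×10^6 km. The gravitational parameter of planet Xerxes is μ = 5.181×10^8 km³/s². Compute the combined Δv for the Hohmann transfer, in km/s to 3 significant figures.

Δv = 21.5 km/s

Semi-major axis of the transfer orbit: a_t = (2.770×10^5 + 1.640×10^6)/2 = 9.585×10^5 km.
At r₁ the circular-orbit speed is v₁ = √(μ/r₁) = 43.25 km/s.
Transfer-orbit speed at r₁ (v² = μ(2/r − 1/a)): v_p = √[μ(2/r₁ − 1/a_t)] = 56.57 km/s.
First burn Δv₁ = |v_p − v₁| = 13.32 km/s.
Circular speed at r₂: v₂ = √(μ/r₂) = 17.774 km/s.
Transfer-orbit speed at r₂: v_a = √[μ(2/r₂ − 1/a_t)] = 9.5550 km/s.
Second burn Δv₂ = |v₂ − v_a| = 8.219 km/s.
Total Δv = Δv₁ + Δv₂ = 21.54 km/s.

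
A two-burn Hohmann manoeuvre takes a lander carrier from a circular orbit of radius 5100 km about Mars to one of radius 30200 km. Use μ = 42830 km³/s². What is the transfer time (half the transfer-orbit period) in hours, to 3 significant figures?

t = 9.89 hours

Semi-major axis of the transfer orbit: a_t = (5100 + 30200)/2 = 17650 km.
By Kepler's third law the transfer-orbit period is T = 2π√(a_t³/μ), so t = T/2 = 35600 s.
Converting: 35600 s ÷ 3600 s/hour = 9.89 hours.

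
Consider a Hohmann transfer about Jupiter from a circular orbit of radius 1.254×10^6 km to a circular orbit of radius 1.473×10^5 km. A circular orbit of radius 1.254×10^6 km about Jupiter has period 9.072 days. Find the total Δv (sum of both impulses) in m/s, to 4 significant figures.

Δv = 15350 m/s

From Kepler's third law T² = 4π²r³/μ at r = 1.254×10^6 km, T = 9.072 days = 9.072 × 86400 s = 7.838208×10^5 s: μ = 4π²r³/T² = 1.26712×10^8 km³/s².
The Hohmann ellipse has a_t = (r₁ + r₂)/2 = 7.0065×10^5 km.
Circular speed at r₁: v₁ = √(μ/r₁) = √(1.26712×10^8/1.254×10^6) = 10.052 km/s.
On the transfer ellipse at r₁, v² = μ(2/r − 1/a) gives v_a = √[μ(2/r₁ − 1/a_t)] = 4.6091 km/s.
First burn Δv₁ = |v_a − v₁| = 5.443 km/s.
At r₂, v₂ = √(μ/r₂) = 29.330 km/s.
Transfer-orbit speed at r₂: v_p = √[μ(2/r₂ − 1/a_t)] = 39.238 km/s.
Second burn Δv₂ = |v₂ − v_p| = 9.908 km/s.
Δv = Δv₁ + Δv₂ = 5.443 + 9.908 = 15.35 km/s.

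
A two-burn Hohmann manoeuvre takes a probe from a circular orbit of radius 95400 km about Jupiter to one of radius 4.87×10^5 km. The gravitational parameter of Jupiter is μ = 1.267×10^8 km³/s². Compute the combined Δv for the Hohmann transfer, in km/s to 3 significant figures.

Δv = 17.6 km/s

Semi-major axis of the transfer orbit: a_t = (95400 + 4.870×10^5)/2 = 2.912×10^5 km.
Circular speed at r₁: v₁ = √(μ/r₁) = √(1.267×10^8/95400) = 36.443 km/s.
On the transfer ellipse at r₁, v² = μ(2/r − 1/a) gives v_p = √[μ(2/r₁ − 1/a_t)] = 47.128 km/s.
First burn Δv₁ = |v_p − v₁| = 10.685 km/s.
Circular speed at r₂: v₂ = √(μ/r₂) = 16.1296 km/s.
Transfer-orbit speed at r₂: v_a = √[μ(2/r₂ − 1/a_t)] = 9.23214 km/s.
Second burn Δv₂ = |v₂ − v_a| = 6.8975 km/s.
Total Δv = Δv₁ + Δv₂ = 17.58 km/s.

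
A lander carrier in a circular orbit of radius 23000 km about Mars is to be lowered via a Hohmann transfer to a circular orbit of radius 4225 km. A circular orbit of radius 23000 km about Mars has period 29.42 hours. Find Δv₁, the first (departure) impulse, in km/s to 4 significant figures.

Δv₁ = 0.6043 km/s

From Kepler's third law T² = 4π²r³/μ at r = 23000 km, T = 29.42 hours = 29.42 × 3600 s = 1.05912×10^5 s: μ = 4π²r³/T² = 42820.6 km³/s².
Transfer-ellipse semi-major axis a_t = (r₁ + r₂)/2 = (23000 + 4225)/2 = 13612.5 km.
Circular speed at r = 23000 km: v_c = √(μ/r) = 1.3645 km/s.
Vis-viva on the transfer ellipse at r = 23000 km gives v_t = √[μ(2/r − 1/a_t)] = 0.76016 km/s.
Δv₁ = |v_t − v_c| = |0.76016 − 1.3645| = 0.6043 km/s.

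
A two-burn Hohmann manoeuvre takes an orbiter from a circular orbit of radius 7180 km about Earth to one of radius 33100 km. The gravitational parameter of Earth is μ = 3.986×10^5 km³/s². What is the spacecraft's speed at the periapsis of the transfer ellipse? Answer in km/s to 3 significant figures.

v = 9.55 km/s

Transfer-ellipse semi-major axis a_t = (r₁ + r₂)/2 = (7180 + 33100)/2 = 20140 km.
At periapsis, r = 7180 km.
Applying v² = μ(2/r − 1/a_t): v = 9.552 km/s.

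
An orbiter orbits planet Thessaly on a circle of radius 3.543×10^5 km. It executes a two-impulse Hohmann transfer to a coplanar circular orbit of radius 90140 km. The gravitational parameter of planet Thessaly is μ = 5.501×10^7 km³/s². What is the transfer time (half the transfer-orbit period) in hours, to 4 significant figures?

t = 12.33 hours

The Hohmann ellipse has a_t = (r₁ + r₂)/2 = 2.2222×10^5 km.
Half the transfer-orbit period gives t = π√(a_t³/μ) = 44371 s.
Converting: 44371 s ÷ 3600 s/hour = 12.33 hours.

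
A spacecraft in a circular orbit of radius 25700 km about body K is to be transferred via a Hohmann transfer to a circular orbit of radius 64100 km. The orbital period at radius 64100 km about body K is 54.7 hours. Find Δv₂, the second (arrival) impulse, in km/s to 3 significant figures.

Δv₂ = 0.498 km/s

From Kepler's third law T² = 4π²r³/μ at r = 64100 km, T = 54.7 hours = 54.7 × 3600 s = 1.9692×10^5 s: μ = 4π²r³/T² = 2.68135×10^5 km³/s².
Transfer-ellipse semi-major axis a_t = (r₁ + r₂)/2 = (25700 + 64100)/2 = 44900 km.
On the circular orbit at r = 64100 km, v_c = √(μ/r) = 2.0453 km/s.
Transfer-orbit speed at the same r (vis-viva, a = a_t): v_t = √[μ(2/r − 1/a_t)] = 1.5474 km/s.
Δv₂ = |v_t − v_c| = |1.5474 − 2.0453| = 0.4979 km/s.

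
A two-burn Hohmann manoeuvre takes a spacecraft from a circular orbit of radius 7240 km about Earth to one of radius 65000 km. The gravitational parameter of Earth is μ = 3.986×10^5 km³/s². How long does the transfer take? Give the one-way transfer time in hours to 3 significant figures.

t = 9.49 hours

Semi-major axis of the transfer orbit: a_t = (7240 + 65000)/2 = 36120 km.
By Kepler's third law the transfer-orbit period is T = 2π√(a_t³/μ), so t = T/2 = 34160 s.
Converting: 34160 s ÷ 3600 s/hour = 9.49 hours.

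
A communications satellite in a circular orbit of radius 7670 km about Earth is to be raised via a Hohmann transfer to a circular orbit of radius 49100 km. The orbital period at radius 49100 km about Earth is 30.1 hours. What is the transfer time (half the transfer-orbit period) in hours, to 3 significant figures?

t = 6.62 hours

From Kepler's third law T² = 4π²r³/μ at r = 49100 km, T = 30.1 hours = 30.1 × 3600 s = 1.0836×10^5 s: μ = 4π²r³/T² = 3.97985×10^5 km³/s².
The Hohmann ellipse has a_t = (r₁ + r₂)/2 = 28385 km.
Transfer time t = π√(a_t³/μ) = π√((28385)³ / 3.97985×10^5) = 23815 s.
Converting: 23815 s ÷ 3600 s/hour = 6.62 hours.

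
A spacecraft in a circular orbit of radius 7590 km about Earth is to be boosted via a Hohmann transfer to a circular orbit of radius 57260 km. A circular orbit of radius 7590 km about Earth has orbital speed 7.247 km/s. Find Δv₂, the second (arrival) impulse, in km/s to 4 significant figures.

Δv₂ = 1.362 km/s

From the circular-orbit relation v² = μ/r at r = 7590 km: μ = v²r = (7.247)² × 7590 = 3.98619×10^5 km³/s².
The Hohmann ellipse has a_t = (r₁ + r₂)/2 = 32425 km.
On the circular orbit at r = 57260 km, v_c = √(μ/r) = 2.6385 km/s.
Transfer-orbit speed at the same r (vis-viva, a = a_t): v_t = √[μ(2/r − 1/a_t)] = 1.2765 km/s.
Δv₂ = |v_t − v_c| = |1.2765 − 2.6385| = 1.362 km/s.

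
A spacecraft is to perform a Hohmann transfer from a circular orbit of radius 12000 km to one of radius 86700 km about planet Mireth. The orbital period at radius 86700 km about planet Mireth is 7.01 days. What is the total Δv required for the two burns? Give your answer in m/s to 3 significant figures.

From Kepler's third law T² = 4π²r³/μ at r = 86700 km, T = 7.01 days = 7.01 × 86400 s = 6.05664×10^5 s: μ = 4π²r³/T² = 70138.0 km³/s².
Semi-major axis of the transfer orbit: a_t = (12000 + 86700)/2 = 49350 km.
Circular speed at r₁: v₁ = √(μ/r₁) = √(70138.0/12000) = 2.4176 km/s.
On the transfer ellipse at r₁, v² = μ(2/r − 1/a) gives v_p = √[μ(2/r₁ − 1/a_t)] = 3.2044 km/s.
First burn Δv₁ = |v_p − v₁| = 0.7868 km/s.
Circular speed at r₂: v₂ = √(μ/r₂) = 0.8994 km/s.
Transfer-orbit speed at r₂: v_a = √[μ(2/r₂ − 1/a_t)] = 0.4435 km/s.
Second burn Δv₂ = |v₂ − v_a| = 0.4559 km/s.
Total Δv = Δv₁ + Δv₂ = 1.243 km/s.

Δv = 1240 m/s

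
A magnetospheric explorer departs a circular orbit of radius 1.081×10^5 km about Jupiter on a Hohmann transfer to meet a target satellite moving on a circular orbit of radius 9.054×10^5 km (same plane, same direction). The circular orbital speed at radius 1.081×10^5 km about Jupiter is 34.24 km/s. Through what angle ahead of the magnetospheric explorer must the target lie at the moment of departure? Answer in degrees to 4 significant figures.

φ = 104.6°

From the circular-orbit relation v² = μ/r at r = 1.081×10^5 km: μ = v²r = (34.24)² × 1.081×10^5 = 1.26734×10^8 km³/s².
Transfer-ellipse semi-major axis a_t = (r₁ + r₂)/2 = (1.081×10^5 + 9.054×10^5)/2 = 5.0675×10^5 km.
Transfer time t = π√(a_t³/μ) = 1.0067×10^5 s.
Target angular speed ω₂ = √(μ/r₂³) = 1.3067×10^-5 rad/s.
Angle swept by the target during transfer: ω₂·t = 1.3155 rad = 75.37°.
Arrival is 180° from departure on the ellipse, so φ = 180° − 75.37° = 104.6°.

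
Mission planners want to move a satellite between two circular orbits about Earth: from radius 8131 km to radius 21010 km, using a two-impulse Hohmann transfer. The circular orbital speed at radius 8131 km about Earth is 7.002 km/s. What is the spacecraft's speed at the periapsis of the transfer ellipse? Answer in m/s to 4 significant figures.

v = 8408 m/s

From the circular-orbit relation v² = μ/r at r = 8131 km: μ = v²r = (7.002)² × 8131 = 3.98647×10^5 km³/s².
The Hohmann ellipse has a_t = (r₁ + r₂)/2 = 14570.5 km.
At periapsis, r = 8131 km.
Applying v² = μ(2/r − 1/a_t): v = 8.408 km/s.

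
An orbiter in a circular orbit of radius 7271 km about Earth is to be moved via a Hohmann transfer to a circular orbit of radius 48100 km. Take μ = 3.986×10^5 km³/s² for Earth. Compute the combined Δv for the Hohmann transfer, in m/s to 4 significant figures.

Transfer-ellipse semi-major axis a_t = (r₁ + r₂)/2 = (7271 + 48100)/2 = 27685.5 km.
Circular speed at r₁: v₁ = √(μ/r₁) = √(3.986×10^5/7271) = 7.4041 km/s.
On the transfer ellipse at r₁, v² = μ(2/r − 1/a) gives v_p = √[μ(2/r₁ − 1/a_t)] = 9.7593 km/s.
First burn Δv₁ = |v_p − v₁| = 2.3552 km/s.
At r₂, v₂ = √(μ/r₂) = 2.8787 km/s.
Transfer-orbit speed at r₂: v_a = √[μ(2/r₂ − 1/a_t)] = 1.4753 km/s.
Second burn Δv₂ = |v₂ − v_a| = 1.4034 km/s.
Δv = Δv₁ + Δv₂ = 2.3552 + 1.4034 = 3.759 km/s.

Δv = 3759 m/s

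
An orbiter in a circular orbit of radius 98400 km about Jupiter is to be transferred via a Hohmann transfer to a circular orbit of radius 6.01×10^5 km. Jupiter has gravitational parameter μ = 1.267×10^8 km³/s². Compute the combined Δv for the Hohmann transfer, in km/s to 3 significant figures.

Δv = 18.0 km/s

Semi-major axis of the transfer orbit: a_t = (98400 + 6.010×10^5)/2 = 3.497×10^5 km.
At r₁ the circular-orbit speed is v₁ = √(μ/r₁) = 35.88 km/s.
Transfer-orbit speed at r₁ (vis-viva): v_p = √[μ(2/r₁ − 1/a_t)] = 47.04 km/s.
First burn Δv₁ = |v_p − v₁| = 11.16 km/s.
At r₂, v₂ = √(μ/r₂) = 14.52 km/s.
Transfer-orbit speed at r₂: v_a = √[μ(2/r₂ − 1/a_t)] = 7.702 km/s.
Second burn Δv₂ = |v₂ − v_a| = 6.818 km/s.
Total Δv = Δv₁ + Δv₂ = 17.98 km/s.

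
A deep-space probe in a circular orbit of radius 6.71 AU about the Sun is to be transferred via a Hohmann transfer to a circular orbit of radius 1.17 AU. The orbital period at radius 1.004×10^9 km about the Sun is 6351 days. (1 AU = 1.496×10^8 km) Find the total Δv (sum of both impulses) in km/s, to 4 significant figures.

Δv = 13.63 km/s

From Kepler's third law T² = 4π²r³/μ at r = 1.004×10^9 km, T = 6351 days = 6351 × 86400 s = 5.487264×10^8 s: μ = 4π²r³/T² = 1.32693×10^11 km³/s².
In km: r₁ = 6.71 × 1.496×10^8 = 1.003816×10^9 km; r₂ = 1.17 × 1.496×10^8 = 1.75032×10^8 km.
The Hohmann ellipse has a_t = (r₁ + r₂)/2 = 5.89424×10^8 km.
Circular speed at r₁: v₁ = √(μ/r₁) = √(1.32693×10^11/1.003816×10^9) = 11.497 km/s.
On the transfer ellipse at r₁, vis-viva equation gives v_a = √[μ(2/r₁ − 1/a_t)] = 6.2653 km/s.
First burn Δv₁ = |v_a − v₁| = 5.232 km/s.
At r₂, v₂ = √(μ/r₂) = 27.534 km/s.
Transfer-orbit speed at r₂: v_p = √[μ(2/r₂ − 1/a_t)] = 35.932 km/s.
Second burn Δv₂ = |v₂ − v_p| = 8.398 km/s.
Δv = Δv₁ + Δv₂ = 5.232 + 8.398 = 13.63 km/s.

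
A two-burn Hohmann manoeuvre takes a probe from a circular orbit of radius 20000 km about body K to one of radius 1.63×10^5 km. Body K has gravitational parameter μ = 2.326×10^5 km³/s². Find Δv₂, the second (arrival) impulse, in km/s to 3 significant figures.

Semi-major axis of the transfer orbit: a_t = (20000 + 1.630×10^5)/2 = 91500 km.
On the circular orbit at r = 1.630×10^5 km, v_c = √(μ/r) = 1.1946 km/s.
Vis-viva on the transfer ellipse at r = 1.630×10^5 km gives v_t = √[μ(2/r − 1/a_t)] = 0.55849 km/s.
Δv₂ = |v_t − v_c| = |0.55849 − 1.1946| = 0.6361 km/s.

Δv₂ = 0.636 km/s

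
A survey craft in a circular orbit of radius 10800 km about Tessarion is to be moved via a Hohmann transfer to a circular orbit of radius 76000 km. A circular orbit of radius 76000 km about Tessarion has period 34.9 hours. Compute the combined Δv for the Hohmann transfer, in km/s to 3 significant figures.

From Kepler's third law T² = 4π²r³/μ at r = 76000 km, T = 34.9 hours = 34.9 × 3600 s = 1.2564×10^5 s: μ = 4π²r³/T² = 1.09785×10^6 km³/s².
The Hohmann ellipse has a_t = (r₁ + r₂)/2 = 43400 km.
Circular speed at r₁: v₁ = √(μ/r₁) = √(1.09785×10^6/10800) = 10.0823 km/s.
Transfer-orbit speed at r₁ (v² = μ(2/r − 1/a)): v_p = √[μ(2/r₁ − 1/a_t)] = 13.3420 km/s.
First burn Δv₁ = |v_p − v₁| = 3.2597 km/s.
At r₂, v₂ = √(μ/r₂) = 3.8007 km/s.
Transfer-orbit speed at r₂: v_a = √[μ(2/r₂ − 1/a_t)] = 1.8960 km/s.
Second burn Δv₂ = |v₂ − v_a| = 1.9047 km/s.
Δv = Δv₁ + Δv₂ = 3.2597 + 1.9047 = 5.164 km/s.

Δv = 5.16 km/s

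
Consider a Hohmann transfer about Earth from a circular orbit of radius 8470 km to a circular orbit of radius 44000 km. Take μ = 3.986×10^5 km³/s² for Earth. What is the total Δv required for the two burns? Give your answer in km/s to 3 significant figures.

Transfer-ellipse semi-major axis a_t = (r₁ + r₂)/2 = (8470 + 44000)/2 = 26235 km.
At r₁ the circular-orbit speed is v₁ = √(μ/r₁) = 6.860 km/s.
On the transfer ellipse at r₁, v² = μ(2/r − 1/a) gives v_p = √[μ(2/r₁ − 1/a_t)] = 8.884 km/s.
First burn Δv₁ = |v_p − v₁| = 2.024 km/s.
At r₂, v₂ = √(μ/r₂) = 3.010 km/s.
Transfer-orbit speed at r₂: v_a = √[μ(2/r₂ − 1/a_t)] = 1.710 km/s.
Second burn Δv₂ = |v₂ − v_a| = 1.300 km/s.
Δv = Δv₁ + Δv₂ = 2.024 + 1.300 = 3.324 km/s.

Δv = 3.32 km/s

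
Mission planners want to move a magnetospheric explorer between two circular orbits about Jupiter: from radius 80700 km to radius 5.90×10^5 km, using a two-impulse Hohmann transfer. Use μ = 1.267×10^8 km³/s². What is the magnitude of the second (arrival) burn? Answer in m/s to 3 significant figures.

Semi-major axis of the transfer orbit: a_t = (80700 + 5.900×10^5)/2 = 3.3535×10^5 km.
Circular speed at r = 5.900×10^5 km: v_c = √(μ/r) = 14.6542 km/s.
Transfer-orbit speed at the same r (vis-viva, a = a_t): v_t = √[μ(2/r − 1/a_t)] = 7.18869 km/s.
Δv₂ = |v_t − v_c| = |7.18869 − 14.6542| = 7.466 km/s.

Δv₂ = 7470 m/s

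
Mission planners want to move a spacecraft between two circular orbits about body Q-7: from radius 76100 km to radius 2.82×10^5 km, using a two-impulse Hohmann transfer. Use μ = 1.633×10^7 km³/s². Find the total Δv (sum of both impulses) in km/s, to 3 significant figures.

Δv = 6.38 km/s

Transfer-ellipse semi-major axis a_t = (r₁ + r₂)/2 = (76100 + 2.820×10^5)/2 = 1.7905×10^5 km.
At r₁ the circular-orbit speed is v₁ = √(μ/r₁) = 14.649 km/s.
Transfer-orbit speed at r₁ (v² = μ(2/r − 1/a)): v_p = √[μ(2/r₁ − 1/a_t)] = 18.384 km/s.
First burn Δv₁ = |v_p − v₁| = 3.735 km/s.
At r₂, v₂ = √(μ/r₂) = 7.610 km/s.
Transfer-orbit speed at r₂: v_a = √[μ(2/r₂ − 1/a_t)] = 4.961 km/s.
Second burn Δv₂ = |v₂ − v_a| = 2.649 km/s.
Total Δv = Δv₁ + Δv₂ = 6.384 km/s.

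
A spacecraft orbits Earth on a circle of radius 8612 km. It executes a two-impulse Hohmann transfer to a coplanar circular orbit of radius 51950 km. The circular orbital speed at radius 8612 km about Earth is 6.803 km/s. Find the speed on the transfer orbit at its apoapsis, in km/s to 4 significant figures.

v = 1.477 km/s

From the circular-orbit relation v² = μ/r at r = 8612 km: μ = v²r = (6.803)² × 8612 = 3.98570×10^5 km³/s².
Transfer-ellipse semi-major axis a_t = (r₁ + r₂)/2 = (8612 + 51950)/2 = 30281 km.
At apoapsis, r = 51950 km.
From the vis-viva equation, v = √[μ(2/r − 1/a_t)] = 1.477 km/s.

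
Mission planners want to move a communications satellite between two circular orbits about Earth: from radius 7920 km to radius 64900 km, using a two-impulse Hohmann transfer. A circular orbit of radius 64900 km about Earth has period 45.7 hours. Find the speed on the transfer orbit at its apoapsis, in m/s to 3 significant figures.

v = 1160 m/s

From Kepler's third law T² = 4π²r³/μ at r = 64900 km, T = 45.7 hours = 45.7 × 3600 s = 1.6452×10^5 s: μ = 4π²r³/T² = 3.98709×10^5 km³/s².
Semi-major axis of the transfer orbit: a_t = (7920 + 64900)/2 = 36410 km.
The apoapsis of the transfer ellipse is at r = 64900 km.
Applying v² = μ(2/r − 1/a_t): v = 1.156 km/s.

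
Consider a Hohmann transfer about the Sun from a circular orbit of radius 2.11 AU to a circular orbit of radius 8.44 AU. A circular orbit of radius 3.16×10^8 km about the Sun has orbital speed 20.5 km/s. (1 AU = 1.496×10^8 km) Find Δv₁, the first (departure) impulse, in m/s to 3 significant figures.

Δv₁ = 5430 m/s

From the circular-orbit relation v² = μ/r at r = 3.16×10^8 km: μ = v²r = (20.5)² × 3.16×10^8 = 1.32799×10^11 km³/s².
In km: r₁ = 2.11 × 1.496×10^8 = 3.15656×10^8 km; r₂ = 8.44 × 1.496×10^8 = 1.262624×10^9 km.
Semi-major axis of the transfer orbit: a_t = (3.15656×10^8 + 1.262624×10^9)/2 = 7.8914×10^8 km.
On the circular orbit at r = 3.15656×10^8 km, v_c = √(μ/r) = 20.511 km/s.
Transfer-orbit speed at the same r (vis-viva, a = a_t): v_t = √[μ(2/r − 1/a_t)] = 25.945 km/s.
Δv₁ = |v_t − v_c| = |25.945 − 20.511| = 5.434 km/s.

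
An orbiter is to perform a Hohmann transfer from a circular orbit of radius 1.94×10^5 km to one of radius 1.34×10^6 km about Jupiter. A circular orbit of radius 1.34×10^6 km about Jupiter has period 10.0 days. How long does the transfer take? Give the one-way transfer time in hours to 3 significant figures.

t = 52.0 hours

From Kepler's third law T² = 4π²r³/μ at r = 1.34×10^6 km, T = 10.0 days = 10.0 × 86400 s = 8.640×10^5 s: μ = 4π²r³/T² = 1.27247×10^8 km³/s².
The Hohmann ellipse has a_t = (r₁ + r₂)/2 = 7.670×10^5 km.
Half the transfer-orbit period gives t = π√(a_t³/μ) = 1.871×10^5 s.
Converting: 1.871×10^5 s ÷ 3600 s/hour = 52.0 hours.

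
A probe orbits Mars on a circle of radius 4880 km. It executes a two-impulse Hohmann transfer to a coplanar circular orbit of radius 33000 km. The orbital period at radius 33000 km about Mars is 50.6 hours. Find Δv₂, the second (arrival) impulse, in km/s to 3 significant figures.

From Kepler's third law T² = 4π²r³/μ at r = 33000 km, T = 50.6 hours = 50.6 × 3600 s = 1.8216×10^5 s: μ = 4π²r³/T² = 42755.8 km³/s².
The Hohmann ellipse has a_t = (r₁ + r₂)/2 = 18940 km.
Circular speed at r = 33000 km: v_c = √(μ/r) = 1.1383 km/s.
Vis-viva on the transfer ellipse at r = 33000 km gives v_t = √[μ(2/r − 1/a_t)] = 0.57778 km/s.
Δv₂ = |v_t − v_c| = |0.57778 − 1.1383| = 0.5605 km/s.

Δv₂ = 0.560 km/s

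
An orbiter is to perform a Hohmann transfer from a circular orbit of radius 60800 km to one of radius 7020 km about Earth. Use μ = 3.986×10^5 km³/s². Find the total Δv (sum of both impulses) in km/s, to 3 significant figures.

Δv = 3.95 km/s

The Hohmann ellipse has a_t = (r₁ + r₂)/2 = 33910 km.
At r₁ the circular-orbit speed is v₁ = √(μ/r₁) = 2.560 km/s.
Transfer-orbit speed at r₁ (vis-viva equation): v_a = √[μ(2/r₁ − 1/a_t)] = 1.165 km/s.
First burn Δv₁ = |v_a − v₁| = 1.395 km/s.
Circular speed at r₂: v₂ = √(μ/r₂) = 7.535 km/s.
Transfer-orbit speed at r₂: v_p = √[μ(2/r₂ − 1/a_t)] = 10.09 km/s.
Second burn Δv₂ = |v₂ − v_p| = 2.555 km/s.
Total Δv = Δv₁ + Δv₂ = 3.950 km/s.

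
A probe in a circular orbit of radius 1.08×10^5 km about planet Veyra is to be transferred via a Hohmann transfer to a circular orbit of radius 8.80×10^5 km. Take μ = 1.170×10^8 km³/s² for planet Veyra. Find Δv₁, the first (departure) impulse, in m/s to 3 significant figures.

The Hohmann ellipse has a_t = (r₁ + r₂)/2 = 4.940×10^5 km.
Circular speed at r = 1.080×10^5 km: v_c = √(μ/r) = 32.91 km/s.
Transfer-orbit speed at the same r (vis-viva, a = a_t): v_t = √[μ(2/r − 1/a_t)] = 43.93 km/s.
Δv₁ = |v_t − v_c| = |43.93 − 32.91| = 11.02 km/s.

Δv₁ = 11000 m/s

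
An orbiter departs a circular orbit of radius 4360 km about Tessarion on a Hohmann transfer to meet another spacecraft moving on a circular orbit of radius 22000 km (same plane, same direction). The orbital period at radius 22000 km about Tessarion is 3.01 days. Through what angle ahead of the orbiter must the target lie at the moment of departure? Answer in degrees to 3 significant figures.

From Kepler's third law T² = 4π²r³/μ at r = 22000 km, T = 3.01 days = 3.01 × 86400 s = 2.60064×10^5 s: μ = 4π²r³/T² = 6215.37 km³/s².
The Hohmann ellipse has a_t = (r₁ + r₂)/2 = 13180 km.
The half-period of the transfer ellipse is t = π√(a_t³/μ) = 60300 s.
The target's mean motion on its circular orbit is ω₂ = √(μ/r₂³) = 2.416×10^-5 rad/s.
Angle swept by the target during transfer: ω₂·t = 1.4568 rad = 83.47°.
Arrival is 180° from departure on the ellipse, so φ = 180° − 83.47° = 96.5°.

φ = 96.5°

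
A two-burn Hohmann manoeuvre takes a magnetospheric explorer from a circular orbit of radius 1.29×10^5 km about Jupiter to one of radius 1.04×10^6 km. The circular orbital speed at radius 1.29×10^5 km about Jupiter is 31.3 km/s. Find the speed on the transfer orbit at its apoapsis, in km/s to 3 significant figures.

v = 5.18 km/s

From the circular-orbit relation v² = μ/r at r = 1.29×10^5 km: μ = v²r = (31.3)² × 1.29×10^5 = 1.26380×10^8 km³/s².
The Hohmann ellipse has a_t = (r₁ + r₂)/2 = 5.845×10^5 km.
The apoapsis of the transfer ellipse is at r = 1.040×10^6 km.
Vis-viva: v = √[μ(2/r − 1/a_t)] = √[1.26380×10^8 × (2/1.040×10^6 − 1/5.845×10^5)] = 5.179 km/s.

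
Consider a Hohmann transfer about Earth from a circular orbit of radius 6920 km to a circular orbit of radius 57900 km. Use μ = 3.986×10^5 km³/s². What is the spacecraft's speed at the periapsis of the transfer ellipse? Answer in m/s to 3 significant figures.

v = 10100 m/s

The Hohmann ellipse has a_t = (r₁ + r₂)/2 = 32410 km.
The periapsis of the transfer ellipse is at r = 6920 km.
Applying v² = μ(2/r − 1/a_t): v = 10.14 km/s.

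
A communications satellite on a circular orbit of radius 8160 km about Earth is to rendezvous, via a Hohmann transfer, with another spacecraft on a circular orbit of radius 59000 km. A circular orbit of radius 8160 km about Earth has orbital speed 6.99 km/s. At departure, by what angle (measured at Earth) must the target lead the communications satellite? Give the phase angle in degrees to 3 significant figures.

From the circular-orbit relation v² = μ/r at r = 8160 km: μ = v²r = (6.99)² × 8160 = 3.98698×10^5 km³/s².
The Hohmann ellipse has a_t = (r₁ + r₂)/2 = 33580 km.
The half-period of the transfer ellipse is t = π√(a_t³/μ) = 30620 s.
Target angular speed ω₂ = √(μ/r₂³) = 4.406×10^-5 rad/s.
Angle swept by the target during transfer: ω₂·t = 1.349 rad = 77.29°.
Arrival is 180° from departure on the ellipse, so φ = 180° − 77.29° = 103°.

φ = 103°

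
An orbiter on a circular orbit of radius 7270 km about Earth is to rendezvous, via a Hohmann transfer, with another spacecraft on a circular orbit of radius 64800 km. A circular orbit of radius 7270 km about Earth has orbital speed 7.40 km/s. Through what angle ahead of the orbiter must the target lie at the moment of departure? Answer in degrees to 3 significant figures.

From the circular-orbit relation v² = μ/r at r = 7270 km: μ = v²r = (7.40)² × 7270 = 3.98105×10^5 km³/s².
Transfer-ellipse semi-major axis a_t = (r₁ + r₂)/2 = (7270 + 64800)/2 = 36035 km.
Transfer time t = π√(a_t³/μ) = 34060 s.
Target angular speed ω₂ = √(μ/r₂³) = 3.825×10^-5 rad/s.
Angle swept by the target during transfer: ω₂·t = 1.3028 rad = 74.64°.
Arrival is 180° from departure on the ellipse, so φ = 180° − 74.64° = 105°.

φ = 105°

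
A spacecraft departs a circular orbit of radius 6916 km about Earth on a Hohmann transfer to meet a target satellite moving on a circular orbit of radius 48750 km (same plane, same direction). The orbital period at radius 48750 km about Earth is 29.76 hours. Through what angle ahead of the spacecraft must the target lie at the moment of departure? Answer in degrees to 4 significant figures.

φ = 102.3°

From Kepler's third law T² = 4π²r³/μ at r = 48750 km, T = 29.76 hours = 29.76 × 3600 s = 1.07136×10^5 s: μ = 4π²r³/T² = 3.98486×10^5 km³/s².
The Hohmann ellipse has a_t = (r₁ + r₂)/2 = 27833 km.
Transfer time t = π√(a_t³/μ) = 23109.13 s.
Target angular speed ω₂ = √(μ/r₂³) = 5.864682×10^-5 rad/s.
Angle swept by the target during transfer: ω₂·t = 1.35528 rad = 77.652°.
The spacecraft traverses 180° on the transfer ellipse, so the target must lead by 180° − 77.652° = 102.3°.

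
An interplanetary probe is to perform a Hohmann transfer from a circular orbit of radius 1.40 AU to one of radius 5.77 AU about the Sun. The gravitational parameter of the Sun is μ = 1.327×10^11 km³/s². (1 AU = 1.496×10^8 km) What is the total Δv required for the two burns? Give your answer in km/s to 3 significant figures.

In km: r₁ = 1.40 × 1.496×10^8 = 2.0944×10^8 km; r₂ = 5.77 × 1.496×10^8 = 8.63192×10^8 km.
Semi-major axis of the transfer orbit: a_t = (2.0944×10^8 + 8.63192×10^8)/2 = 5.36316×10^8 km.
At r₁ the circular-orbit speed is v₁ = √(μ/r₁) = 25.1713 km/s.
Transfer-orbit speed at r₁ (vis-viva equation): v_p = √[μ(2/r₁ − 1/a_t)] = 31.9337 km/s.
First burn Δv₁ = |v_p − v₁| = 6.762 km/s.
At r₂, v₂ = √(μ/r₂) = 12.399 km/s.
Transfer-orbit speed at r₂: v_a = √[μ(2/r₂ − 1/a_t)] = 7.7482 km/s.
Second burn Δv₂ = |v₂ − v_a| = 4.651 km/s.
Δv = Δv₁ + Δv₂ = 6.762 + 4.651 = 11.41 km/s.

Δv = 11.4 km/s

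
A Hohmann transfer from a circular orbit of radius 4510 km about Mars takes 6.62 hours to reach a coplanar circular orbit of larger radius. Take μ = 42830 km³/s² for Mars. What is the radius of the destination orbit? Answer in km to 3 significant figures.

Transfer time t = 6.62 hours = 23832 s, and t = π√(a_t³/μ).
So a_t = (μ t²/π²)^(1/3) = (42830 × (23832)² / π²)^(1/3) = 13508 km.
Since a_t = (r₁ + r₂)/2, r₂ = 2a_t − r₁ = 2×13508 − 4510 = 22506 km.

r₂ = 22500 km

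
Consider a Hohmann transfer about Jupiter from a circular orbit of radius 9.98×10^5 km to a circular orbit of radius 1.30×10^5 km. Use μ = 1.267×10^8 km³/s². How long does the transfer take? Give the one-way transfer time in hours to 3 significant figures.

Transfer-ellipse semi-major axis a_t = (r₁ + r₂)/2 = (9.980×10^5 + 1.300×10^5)/2 = 5.640×10^5 km.
Half the transfer-orbit period gives t = π√(a_t³/μ) = 1.182×10^5 s.
Converting: 1.182×10^5 s ÷ 3600 s/hour = 32.8 hours.

t = 32.8 hours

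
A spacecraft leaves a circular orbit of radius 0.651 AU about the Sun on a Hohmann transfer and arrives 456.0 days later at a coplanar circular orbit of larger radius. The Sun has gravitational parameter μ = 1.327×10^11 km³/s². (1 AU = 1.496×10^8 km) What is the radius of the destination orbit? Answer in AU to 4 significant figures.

In km: r₁ = 0.651 × 1.496×10^8 = 9.73896×10^7 km.
Transfer time t = 456.0 days = 3.93984×10^7 s, and t = π√(a_t³/μ).
So a_t = (μ t²/π²)^(1/3) = (1.327×10^11 × (3.93984×10^7)² / π²)^(1/3) = 2.7532×10^8 km.
Since a_t = (r₁ + r₂)/2, r₂ = 2a_t − r₁ = 2×2.7532×10^8 − 9.73896×10^7 = 4.532504×10^8 km.
In AU: r₂ = 4.532504×10^8 / 1.496×10^8 = 3.030 AU.

r₂ = 3.030 AU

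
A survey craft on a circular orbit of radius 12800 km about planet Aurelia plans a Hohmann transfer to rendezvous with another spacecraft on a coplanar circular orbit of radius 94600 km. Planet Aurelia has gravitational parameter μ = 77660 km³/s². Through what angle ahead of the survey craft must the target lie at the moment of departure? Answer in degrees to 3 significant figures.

Semi-major axis of the transfer orbit: a_t = (12800 + 94600)/2 = 53700 km.
The half-period of the transfer ellipse is t = π√(a_t³/μ) = 1.40285×10^5 s.
The target's mean motion on its circular orbit is ω₂ = √(μ/r₂³) = 9.57772×10^-6 rad/s.
Angle swept by the target during transfer: ω₂·t = 1.3436 rad = 76.98°.
Arrival is 180° from departure on the ellipse, so φ = 180° − 76.98° = 103°.

φ = 103°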